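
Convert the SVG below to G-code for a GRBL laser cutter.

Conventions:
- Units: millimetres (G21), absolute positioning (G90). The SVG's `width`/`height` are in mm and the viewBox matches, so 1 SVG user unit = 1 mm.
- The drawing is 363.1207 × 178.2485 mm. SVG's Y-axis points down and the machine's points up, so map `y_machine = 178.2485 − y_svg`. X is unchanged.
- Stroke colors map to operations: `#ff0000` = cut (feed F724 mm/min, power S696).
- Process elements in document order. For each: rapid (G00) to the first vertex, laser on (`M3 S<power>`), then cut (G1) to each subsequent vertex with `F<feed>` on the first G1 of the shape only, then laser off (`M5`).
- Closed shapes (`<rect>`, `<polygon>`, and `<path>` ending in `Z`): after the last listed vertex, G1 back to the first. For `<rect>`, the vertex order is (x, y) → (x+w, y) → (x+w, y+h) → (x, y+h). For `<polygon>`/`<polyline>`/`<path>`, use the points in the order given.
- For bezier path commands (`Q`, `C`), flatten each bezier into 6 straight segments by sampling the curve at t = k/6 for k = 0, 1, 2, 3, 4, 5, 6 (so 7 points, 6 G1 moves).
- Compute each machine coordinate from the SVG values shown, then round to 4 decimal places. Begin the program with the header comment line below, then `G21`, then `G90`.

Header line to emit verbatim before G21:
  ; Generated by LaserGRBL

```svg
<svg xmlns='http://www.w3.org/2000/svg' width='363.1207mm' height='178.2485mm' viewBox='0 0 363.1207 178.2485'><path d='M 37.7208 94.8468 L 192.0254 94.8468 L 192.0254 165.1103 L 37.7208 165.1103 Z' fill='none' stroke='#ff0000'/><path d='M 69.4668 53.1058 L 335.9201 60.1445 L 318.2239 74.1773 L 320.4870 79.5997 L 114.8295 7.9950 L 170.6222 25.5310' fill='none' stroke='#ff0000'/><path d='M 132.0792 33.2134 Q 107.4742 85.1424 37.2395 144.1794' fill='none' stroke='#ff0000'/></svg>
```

; Generated by LaserGRBL
G21
G90
G00 X37.7208 Y83.4017
M3 S696
G1 X192.0254 Y83.4017 F724
G1 X192.0254 Y13.1382
G1 X37.7208 Y13.1382
G1 X37.7208 Y83.4017
M5
G00 X69.4668 Y125.1427
M3 S696
G1 X335.9201 Y118.1040 F724
G1 X318.2239 Y104.0712
G1 X320.4870 Y98.6488
G1 X114.8295 Y170.2535
G1 X170.6222 Y152.7175
M5
G00 X132.0792 Y145.0351
M3 S696
G1 X122.6100 Y127.5280 F724
G1 X110.6059 Y109.6260
G1 X96.0668 Y91.3291
G1 X78.9927 Y72.6373
G1 X59.3836 Y53.5507
G1 X37.2395 Y34.0691
M5

Since the viewBox matches the mm dimensions, user units are millimetres directly. The only transform is the Y-flip y_m = 178.2485 − y_svg.

Shape 1 is a rectangle drawn with `<path>`. Its stroke #ff0000 means cut at S696, F724. After flipping Y the toolpath is (37.7208,83.4017) → (192.0254,83.4017) → (192.0254,13.1382) → (37.7208,13.1382) → (37.7208,83.4017), returning to the start.

Shape 2 is a open polyline drawn with `<path>`. Its stroke #ff0000 means cut at S696, F724. After flipping Y the toolpath is (69.4668,125.1427) → (335.9201,118.1040) → (318.2239,104.0712) → (320.4870,98.6488) → (114.8295,170.2535) → (170.6222,152.7175).

Shape 3 is a quadratic bezier drawn with `<path>`. Its stroke #ff0000 means cut at S696, F724. After flipping Y the toolpath is (132.0792,145.0351) → (122.6100,127.5280) → (110.6059,109.6260) → (96.0668,91.3291) → (78.9927,72.6373) → (59.3836,53.5507) → (37.2395,34.0691).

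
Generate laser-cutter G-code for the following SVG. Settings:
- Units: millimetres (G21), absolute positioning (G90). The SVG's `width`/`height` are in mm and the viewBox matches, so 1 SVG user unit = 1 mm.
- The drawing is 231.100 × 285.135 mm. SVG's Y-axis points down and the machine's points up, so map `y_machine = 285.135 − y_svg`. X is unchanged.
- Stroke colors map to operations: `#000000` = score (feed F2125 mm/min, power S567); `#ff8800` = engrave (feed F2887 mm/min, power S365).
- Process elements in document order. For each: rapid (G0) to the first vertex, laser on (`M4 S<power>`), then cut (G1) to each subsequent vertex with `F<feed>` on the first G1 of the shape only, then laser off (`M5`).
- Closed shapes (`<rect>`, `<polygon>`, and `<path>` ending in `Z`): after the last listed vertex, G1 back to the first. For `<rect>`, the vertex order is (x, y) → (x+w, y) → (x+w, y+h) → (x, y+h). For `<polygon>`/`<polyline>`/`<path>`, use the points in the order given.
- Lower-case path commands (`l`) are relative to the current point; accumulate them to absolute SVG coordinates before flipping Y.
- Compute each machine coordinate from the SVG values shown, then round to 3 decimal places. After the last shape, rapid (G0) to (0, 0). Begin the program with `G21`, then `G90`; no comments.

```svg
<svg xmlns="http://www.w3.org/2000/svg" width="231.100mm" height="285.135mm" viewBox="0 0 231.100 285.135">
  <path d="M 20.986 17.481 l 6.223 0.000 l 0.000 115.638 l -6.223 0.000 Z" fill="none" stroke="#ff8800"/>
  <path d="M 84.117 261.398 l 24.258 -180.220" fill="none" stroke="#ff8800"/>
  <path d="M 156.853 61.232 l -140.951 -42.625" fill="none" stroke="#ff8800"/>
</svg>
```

1 u = 1 mm; y_m = 285.135 − y.

[1] `<path>` rectangle, #ff8800→engrave S365 F2887: (20.986,267.654) → (27.209,267.654) → (27.209,152.016) → (20.986,152.016) → (20.986,267.654) (closed)

[2] `<path>` line segment, #ff8800→engrave S365 F2887: (84.117,23.737) → (108.375,203.957)

[3] `<path>` line segment, #ff8800→engrave S365 F2887: (156.853,223.903) → (15.902,266.528)

G21
G90
G0 X20.986 Y267.654
M4 S365
G1 X27.209 Y267.654 F2887
G1 X27.209 Y152.016
G1 X20.986 Y152.016
G1 X20.986 Y267.654
M5
G0 X84.117 Y23.737
M4 S365
G1 X108.375 Y203.957 F2887
M5
G0 X156.853 Y223.903
M4 S365
G1 X15.902 Y266.528 F2887
M5
G0 X0.000 Y0.000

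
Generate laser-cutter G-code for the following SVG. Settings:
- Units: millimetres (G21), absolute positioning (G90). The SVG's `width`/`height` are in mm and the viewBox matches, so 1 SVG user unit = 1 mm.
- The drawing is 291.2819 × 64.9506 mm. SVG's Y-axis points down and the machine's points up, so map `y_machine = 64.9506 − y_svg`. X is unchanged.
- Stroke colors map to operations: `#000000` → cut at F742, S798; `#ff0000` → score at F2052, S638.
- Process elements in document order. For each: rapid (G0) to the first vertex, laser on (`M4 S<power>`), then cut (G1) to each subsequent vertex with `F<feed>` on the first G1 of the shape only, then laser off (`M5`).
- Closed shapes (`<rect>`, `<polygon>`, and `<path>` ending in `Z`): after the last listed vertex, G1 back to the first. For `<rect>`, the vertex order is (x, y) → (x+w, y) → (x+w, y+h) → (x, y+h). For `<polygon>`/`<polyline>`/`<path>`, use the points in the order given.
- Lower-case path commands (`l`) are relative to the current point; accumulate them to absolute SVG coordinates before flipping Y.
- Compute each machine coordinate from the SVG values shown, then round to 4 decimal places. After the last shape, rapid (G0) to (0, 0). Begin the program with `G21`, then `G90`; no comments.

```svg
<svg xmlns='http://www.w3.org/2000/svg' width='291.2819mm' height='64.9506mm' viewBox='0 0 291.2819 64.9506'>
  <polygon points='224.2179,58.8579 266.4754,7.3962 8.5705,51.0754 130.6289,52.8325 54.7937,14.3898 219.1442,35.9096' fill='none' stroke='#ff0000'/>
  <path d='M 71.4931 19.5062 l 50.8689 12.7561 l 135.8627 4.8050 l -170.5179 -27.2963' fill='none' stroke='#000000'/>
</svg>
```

1 u = 1 mm; y_m = 64.9506 − y.

[1] `<polygon>` closed polygon, #ff0000→score S638 F2052: (224.2179,6.0927) → (266.4754,57.5544) → (8.5705,13.8752) → (130.6289,12.1181) → (54.7937,50.5608) → (219.1442,29.0410) → (224.2179,6.0927) (closed)

[2] `<path>` open polyline, #000000→cut S798 F742: (71.4931,45.4444) → (122.3620,32.6883) → (258.2247,27.8833) → (87.7068,55.1796)

G21
G90
G0 X224.2179 Y6.0927
M4 S638
G1 X266.4754 Y57.5544 F2052
G1 X8.5705 Y13.8752
G1 X130.6289 Y12.1181
G1 X54.7937 Y50.5608
G1 X219.1442 Y29.0410
G1 X224.2179 Y6.0927
M5
G0 X71.4931 Y45.4444
M4 S798
G1 X122.3620 Y32.6883 F742
G1 X258.2247 Y27.8833
G1 X87.7068 Y55.1796
M5
G0 X0.0000 Y0.0000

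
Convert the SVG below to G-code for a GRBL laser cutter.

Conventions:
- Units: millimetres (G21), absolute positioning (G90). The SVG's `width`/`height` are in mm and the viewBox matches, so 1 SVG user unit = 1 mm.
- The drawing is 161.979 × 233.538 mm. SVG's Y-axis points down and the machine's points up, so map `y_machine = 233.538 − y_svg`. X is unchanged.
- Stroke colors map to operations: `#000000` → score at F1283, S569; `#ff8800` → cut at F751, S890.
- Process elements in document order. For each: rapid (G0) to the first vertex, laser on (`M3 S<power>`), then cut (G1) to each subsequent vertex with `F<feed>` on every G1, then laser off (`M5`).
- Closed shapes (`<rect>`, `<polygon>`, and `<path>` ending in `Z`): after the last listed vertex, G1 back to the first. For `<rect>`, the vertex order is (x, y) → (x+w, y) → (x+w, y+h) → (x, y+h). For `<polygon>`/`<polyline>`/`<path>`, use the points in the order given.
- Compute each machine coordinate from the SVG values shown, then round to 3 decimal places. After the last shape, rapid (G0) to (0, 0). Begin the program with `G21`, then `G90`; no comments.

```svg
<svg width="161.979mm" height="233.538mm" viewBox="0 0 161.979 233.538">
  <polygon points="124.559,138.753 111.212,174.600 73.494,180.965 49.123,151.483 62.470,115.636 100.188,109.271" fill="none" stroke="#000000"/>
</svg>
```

G21
G90
G0 X124.559 Y94.785
M3 S569
G1 X111.212 Y58.938 F1283
G1 X73.494 Y52.573 F1283
G1 X49.123 Y82.055 F1283
G1 X62.470 Y117.902 F1283
G1 X100.188 Y124.267 F1283
G1 X124.559 Y94.785 F1283
M5
G0 X0.000 Y0.000

Since the viewBox matches the mm dimensions, user units are millimetres directly. The only transform is the Y-flip y_m = 233.538 − y_svg.

Shape 1 is a regular polygon drawn with `<polygon>`. Its stroke #000000 means score at S569, F1283. After flipping Y the toolpath is (124.559,94.785) → (111.212,58.938) → (73.494,52.573) → (49.123,82.055) → (62.470,117.902) → (100.188,124.267) → (124.559,94.785), returning to the start.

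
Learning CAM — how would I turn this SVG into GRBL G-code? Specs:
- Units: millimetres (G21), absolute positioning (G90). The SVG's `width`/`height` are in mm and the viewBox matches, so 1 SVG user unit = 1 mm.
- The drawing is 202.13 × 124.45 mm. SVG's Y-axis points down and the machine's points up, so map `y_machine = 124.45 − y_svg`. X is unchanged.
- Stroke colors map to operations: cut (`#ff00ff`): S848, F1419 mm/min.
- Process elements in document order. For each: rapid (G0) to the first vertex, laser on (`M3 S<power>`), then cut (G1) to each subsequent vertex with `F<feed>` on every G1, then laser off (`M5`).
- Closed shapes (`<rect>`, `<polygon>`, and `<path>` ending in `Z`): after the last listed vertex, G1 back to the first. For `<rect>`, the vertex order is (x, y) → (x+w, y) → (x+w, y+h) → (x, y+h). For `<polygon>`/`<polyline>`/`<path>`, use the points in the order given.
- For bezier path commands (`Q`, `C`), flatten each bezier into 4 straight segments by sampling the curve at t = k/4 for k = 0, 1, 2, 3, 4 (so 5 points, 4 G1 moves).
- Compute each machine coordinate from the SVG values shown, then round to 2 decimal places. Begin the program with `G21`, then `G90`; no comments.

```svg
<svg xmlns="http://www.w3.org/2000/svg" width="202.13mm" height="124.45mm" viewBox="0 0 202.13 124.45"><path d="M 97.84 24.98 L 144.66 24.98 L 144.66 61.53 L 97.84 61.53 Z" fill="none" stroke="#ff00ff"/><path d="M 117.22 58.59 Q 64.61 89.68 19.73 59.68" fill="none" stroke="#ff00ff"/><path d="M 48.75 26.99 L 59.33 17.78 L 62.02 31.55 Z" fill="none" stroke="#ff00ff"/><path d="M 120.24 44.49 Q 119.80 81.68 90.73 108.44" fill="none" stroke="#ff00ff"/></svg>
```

Since the viewBox matches the mm dimensions, user units are millimetres directly. The only transform is the Y-flip y_m = 124.45 − y_svg.

Shape 1 is a rectangle drawn with `<path>`. Its stroke #ff00ff means cut at S848, F1419. After flipping Y the toolpath is (97.84,99.47) → (144.66,99.47) → (144.66,62.92) → (97.84,62.92) → (97.84,99.47), returning to the start.

Shape 2 is a quadratic bezier drawn with `<path>`. Its stroke #ff00ff means cut at S848, F1419. After flipping Y the toolpath is (117.22,65.86) → (91.40,54.13) → (66.54,50.04) → (42.65,53.59) → (19.73,64.77).

Shape 3 is a regular polygon drawn with `<path>`. Its stroke #ff00ff means cut at S848, F1419. After flipping Y the toolpath is (48.75,97.46) → (59.33,106.67) → (62.02,92.90) → (48.75,97.46), returning to the start.

Shape 4 is a quadratic bezier drawn with `<path>`. Its stroke #ff00ff means cut at S848, F1419. After flipping Y the toolpath is (120.24,79.96) → (118.23,62.02) → (112.64,45.38) → (103.48,30.04) → (90.73,16.01).

G21
G90
G0 X97.84 Y99.47
M3 S848
G1 X144.66 Y99.47 F1419
G1 X144.66 Y62.92 F1419
G1 X97.84 Y62.92 F1419
G1 X97.84 Y99.47 F1419
M5
G0 X117.22 Y65.86
M3 S848
G1 X91.40 Y54.13 F1419
G1 X66.54 Y50.04 F1419
G1 X42.65 Y53.59 F1419
G1 X19.73 Y64.77 F1419
M5
G0 X48.75 Y97.46
M3 S848
G1 X59.33 Y106.67 F1419
G1 X62.02 Y92.90 F1419
G1 X48.75 Y97.46 F1419
M5
G0 X120.24 Y79.96
M3 S848
G1 X118.23 Y62.02 F1419
G1 X112.64 Y45.38 F1419
G1 X103.48 Y30.04 F1419
G1 X90.73 Y16.01 F1419
M5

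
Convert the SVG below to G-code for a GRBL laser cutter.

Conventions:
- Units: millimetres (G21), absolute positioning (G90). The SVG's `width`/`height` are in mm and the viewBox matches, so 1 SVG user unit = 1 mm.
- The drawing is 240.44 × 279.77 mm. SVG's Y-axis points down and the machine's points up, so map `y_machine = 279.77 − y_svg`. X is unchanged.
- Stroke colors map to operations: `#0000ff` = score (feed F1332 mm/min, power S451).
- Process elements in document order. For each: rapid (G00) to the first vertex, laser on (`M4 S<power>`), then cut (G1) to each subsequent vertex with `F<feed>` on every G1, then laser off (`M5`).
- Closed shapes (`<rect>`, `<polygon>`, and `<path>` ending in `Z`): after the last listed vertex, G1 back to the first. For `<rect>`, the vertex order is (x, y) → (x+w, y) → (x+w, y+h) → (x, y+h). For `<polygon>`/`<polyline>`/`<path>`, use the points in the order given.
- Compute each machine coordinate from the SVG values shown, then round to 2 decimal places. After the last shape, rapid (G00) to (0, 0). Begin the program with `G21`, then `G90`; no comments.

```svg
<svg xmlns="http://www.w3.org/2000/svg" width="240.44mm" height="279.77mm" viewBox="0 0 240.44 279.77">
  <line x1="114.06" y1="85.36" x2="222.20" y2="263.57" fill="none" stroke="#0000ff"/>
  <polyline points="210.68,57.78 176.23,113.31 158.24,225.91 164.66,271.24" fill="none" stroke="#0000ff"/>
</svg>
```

viewBox `0 0 240.44 279.77` with mm width/height → 1 unit = 1 mm. Flip: y_m = 279.77 − y_svg.

**Shape 1** — `<line>` line segment, stroke `#0000ff` → score (S451, F1332). Machine vertices: (114.06,194.41) → (222.20,16.20). Open path.

**Shape 2** — `<polyline>` open polyline, stroke `#0000ff` → score (S451, F1332). Machine vertices: (210.68,221.99) → (176.23,166.46) → (158.24,53.86) → (164.66,8.53). Open path.

G21
G90
G00 X114.06 Y194.41
M4 S451
G1 X222.20 Y16.20 F1332
M5
G00 X210.68 Y221.99
M4 S451
G1 X176.23 Y166.46 F1332
G1 X158.24 Y53.86 F1332
G1 X164.66 Y8.53 F1332
M5
G00 X0.00 Y0.00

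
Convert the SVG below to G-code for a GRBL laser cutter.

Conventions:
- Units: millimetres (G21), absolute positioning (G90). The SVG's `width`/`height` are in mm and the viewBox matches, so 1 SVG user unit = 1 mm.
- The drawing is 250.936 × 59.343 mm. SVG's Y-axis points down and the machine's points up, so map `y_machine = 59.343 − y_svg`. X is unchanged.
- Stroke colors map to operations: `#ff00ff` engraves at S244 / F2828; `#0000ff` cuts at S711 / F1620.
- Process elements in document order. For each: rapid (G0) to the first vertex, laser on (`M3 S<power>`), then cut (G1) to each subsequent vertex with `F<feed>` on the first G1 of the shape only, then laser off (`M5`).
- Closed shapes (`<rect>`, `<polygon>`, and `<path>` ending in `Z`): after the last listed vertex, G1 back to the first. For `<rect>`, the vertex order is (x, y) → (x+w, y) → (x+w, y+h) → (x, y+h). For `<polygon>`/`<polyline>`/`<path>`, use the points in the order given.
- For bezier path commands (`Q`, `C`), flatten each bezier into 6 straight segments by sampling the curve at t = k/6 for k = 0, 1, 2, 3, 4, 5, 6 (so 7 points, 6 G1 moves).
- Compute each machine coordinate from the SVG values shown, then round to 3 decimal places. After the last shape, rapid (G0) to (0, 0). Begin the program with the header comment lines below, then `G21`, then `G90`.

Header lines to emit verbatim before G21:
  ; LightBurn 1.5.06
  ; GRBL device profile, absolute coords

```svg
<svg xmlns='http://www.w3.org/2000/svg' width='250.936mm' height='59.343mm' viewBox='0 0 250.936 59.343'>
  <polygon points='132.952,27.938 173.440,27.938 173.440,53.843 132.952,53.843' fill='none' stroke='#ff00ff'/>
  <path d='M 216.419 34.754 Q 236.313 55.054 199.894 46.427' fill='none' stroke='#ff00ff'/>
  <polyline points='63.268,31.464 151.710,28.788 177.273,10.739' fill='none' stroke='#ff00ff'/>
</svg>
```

Since the viewBox matches the mm dimensions, user units are millimetres directly. The only transform is the Y-flip y_m = 59.343 − y_svg.

Shape 1 is a rectangle drawn with `<polygon>`. Its stroke #ff00ff means engrave at S244, F2828. After flipping Y the toolpath is (132.952,31.405) → (173.440,31.405) → (173.440,5.500) → (132.952,5.500) → (132.952,31.405), returning to the start.

Shape 2 is a quadratic bezier drawn with `<path>`. Its stroke #ff00ff means engrave at S244, F2828. After flipping Y the toolpath is (216.419,24.589) → (221.486,18.626) → (223.425,14.270) → (222.235,11.521) → (217.916,10.379) → (210.469,10.844) → (199.894,12.916).

Shape 3 is a open polyline drawn with `<polyline>`. Its stroke #ff00ff means engrave at S244, F2828. After flipping Y the toolpath is (63.268,27.879) → (151.710,30.555) → (177.273,48.604).

; LightBurn 1.5.06
; GRBL device profile, absolute coords
G21
G90
G0 X132.952 Y31.405
M3 S244
G1 X173.440 Y31.405 F2828
G1 X173.440 Y5.500
G1 X132.952 Y5.500
G1 X132.952 Y31.405
M5
G0 X216.419 Y24.589
M3 S244
G1 X221.486 Y18.626 F2828
G1 X223.425 Y14.270
G1 X222.235 Y11.521
G1 X217.916 Y10.379
G1 X210.469 Y10.844
G1 X199.894 Y12.916
M5
G0 X63.268 Y27.879
M3 S244
G1 X151.710 Y30.555 F2828
G1 X177.273 Y48.604
M5
G0 X0.000 Y0.000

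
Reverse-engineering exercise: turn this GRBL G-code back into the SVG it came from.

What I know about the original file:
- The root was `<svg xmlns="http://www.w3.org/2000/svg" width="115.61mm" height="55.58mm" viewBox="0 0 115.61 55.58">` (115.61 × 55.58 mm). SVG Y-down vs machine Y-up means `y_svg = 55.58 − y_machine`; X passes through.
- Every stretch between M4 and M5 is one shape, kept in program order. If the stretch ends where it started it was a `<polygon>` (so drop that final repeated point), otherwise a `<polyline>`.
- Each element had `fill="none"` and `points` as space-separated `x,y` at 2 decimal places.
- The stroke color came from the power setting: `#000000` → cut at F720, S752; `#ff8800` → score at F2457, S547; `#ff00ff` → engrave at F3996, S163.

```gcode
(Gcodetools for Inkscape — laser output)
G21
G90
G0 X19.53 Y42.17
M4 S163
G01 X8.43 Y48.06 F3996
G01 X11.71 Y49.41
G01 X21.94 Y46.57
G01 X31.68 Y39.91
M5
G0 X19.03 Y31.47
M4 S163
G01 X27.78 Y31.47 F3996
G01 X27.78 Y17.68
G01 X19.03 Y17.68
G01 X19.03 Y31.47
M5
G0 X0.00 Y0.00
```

Each laser-on run becomes one SVG element. Flip Y back into SVG space with y_svg = 55.58 − y_machine. Every run uses S163, so all elements get stroke `#ff00ff` (engrave).

Run 1: The run is open, so emit a `<polyline>` with points (Y-flipped): 19.53,13.41 8.43,7.52 11.71,6.17 21.94,9.01 31.68,15.67.

Run 2: The run returns to its start, so emit a `<polygon>` with points (Y-flipped): 19.03,24.11 27.78,24.11 27.78,37.90 19.03,37.90.

<svg xmlns="http://www.w3.org/2000/svg" width="115.61mm" height="55.58mm" viewBox="0 0 115.61 55.58">
  <polyline points="19.53,13.41 8.43,7.52 11.71,6.17 21.94,9.01 31.68,15.67" fill="none" stroke="#ff00ff"/>
  <polygon points="19.03,24.11 27.78,24.11 27.78,37.90 19.03,37.90" fill="none" stroke="#ff00ff"/>
</svg>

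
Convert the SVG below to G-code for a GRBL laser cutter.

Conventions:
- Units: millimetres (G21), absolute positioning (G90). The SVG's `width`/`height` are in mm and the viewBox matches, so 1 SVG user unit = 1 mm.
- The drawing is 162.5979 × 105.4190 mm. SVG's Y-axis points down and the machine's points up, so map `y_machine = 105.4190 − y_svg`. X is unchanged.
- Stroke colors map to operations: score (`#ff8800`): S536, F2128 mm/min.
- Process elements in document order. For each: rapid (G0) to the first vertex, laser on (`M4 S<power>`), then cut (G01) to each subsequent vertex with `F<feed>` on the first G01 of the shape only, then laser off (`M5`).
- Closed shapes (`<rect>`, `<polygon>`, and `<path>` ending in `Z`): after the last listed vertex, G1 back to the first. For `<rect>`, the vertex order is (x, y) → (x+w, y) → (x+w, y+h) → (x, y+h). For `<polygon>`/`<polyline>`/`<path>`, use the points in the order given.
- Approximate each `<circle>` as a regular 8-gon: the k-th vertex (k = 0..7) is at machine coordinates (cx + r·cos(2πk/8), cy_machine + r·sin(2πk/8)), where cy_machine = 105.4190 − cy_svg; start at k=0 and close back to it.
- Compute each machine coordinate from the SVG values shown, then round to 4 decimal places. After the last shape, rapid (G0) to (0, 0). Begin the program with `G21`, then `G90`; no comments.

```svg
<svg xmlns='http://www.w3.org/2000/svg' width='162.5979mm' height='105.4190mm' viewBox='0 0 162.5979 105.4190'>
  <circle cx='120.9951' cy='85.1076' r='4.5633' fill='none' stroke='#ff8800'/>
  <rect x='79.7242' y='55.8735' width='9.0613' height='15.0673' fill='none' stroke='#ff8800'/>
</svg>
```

G21
G90
G0 X125.5584 Y20.3114
M4 S536
G01 X124.2218 Y23.5381 F2128
G01 X120.9951 Y24.8747
G01 X117.7684 Y23.5381
G01 X116.4318 Y20.3114
G01 X117.7684 Y17.0847
G01 X120.9951 Y15.7481
G01 X124.2218 Y17.0847
G01 X125.5584 Y20.3114
M5
G0 X79.7242 Y49.5455
M4 S536
G01 X88.7855 Y49.5455 F2128
G01 X88.7855 Y34.4782
G01 X79.7242 Y34.4782
G01 X79.7242 Y49.5455
M5
G0 X0.0000 Y0.0000

Since the viewBox matches the mm dimensions, user units are millimetres directly. The only transform is the Y-flip y_m = 105.4190 − y_svg.

Shape 1 is a circle drawn with `<circle>`. Its stroke #ff8800 means score at S536, F2128. After flipping Y the toolpath is (125.5584,20.3114) → (124.2218,23.5381) → (120.9951,24.8747) → (117.7684,23.5381) → (116.4318,20.3114) → (117.7684,17.0847) → (120.9951,15.7481) → (124.2218,17.0847) → (125.5584,20.3114), returning to the start.

Shape 2 is a rectangle drawn with `<rect>`. Its stroke #ff8800 means score at S536, F2128. After flipping Y the toolpath is (79.7242,49.5455) → (88.7855,49.5455) → (88.7855,34.4782) → (79.7242,34.4782) → (79.7242,49.5455), returning to the start.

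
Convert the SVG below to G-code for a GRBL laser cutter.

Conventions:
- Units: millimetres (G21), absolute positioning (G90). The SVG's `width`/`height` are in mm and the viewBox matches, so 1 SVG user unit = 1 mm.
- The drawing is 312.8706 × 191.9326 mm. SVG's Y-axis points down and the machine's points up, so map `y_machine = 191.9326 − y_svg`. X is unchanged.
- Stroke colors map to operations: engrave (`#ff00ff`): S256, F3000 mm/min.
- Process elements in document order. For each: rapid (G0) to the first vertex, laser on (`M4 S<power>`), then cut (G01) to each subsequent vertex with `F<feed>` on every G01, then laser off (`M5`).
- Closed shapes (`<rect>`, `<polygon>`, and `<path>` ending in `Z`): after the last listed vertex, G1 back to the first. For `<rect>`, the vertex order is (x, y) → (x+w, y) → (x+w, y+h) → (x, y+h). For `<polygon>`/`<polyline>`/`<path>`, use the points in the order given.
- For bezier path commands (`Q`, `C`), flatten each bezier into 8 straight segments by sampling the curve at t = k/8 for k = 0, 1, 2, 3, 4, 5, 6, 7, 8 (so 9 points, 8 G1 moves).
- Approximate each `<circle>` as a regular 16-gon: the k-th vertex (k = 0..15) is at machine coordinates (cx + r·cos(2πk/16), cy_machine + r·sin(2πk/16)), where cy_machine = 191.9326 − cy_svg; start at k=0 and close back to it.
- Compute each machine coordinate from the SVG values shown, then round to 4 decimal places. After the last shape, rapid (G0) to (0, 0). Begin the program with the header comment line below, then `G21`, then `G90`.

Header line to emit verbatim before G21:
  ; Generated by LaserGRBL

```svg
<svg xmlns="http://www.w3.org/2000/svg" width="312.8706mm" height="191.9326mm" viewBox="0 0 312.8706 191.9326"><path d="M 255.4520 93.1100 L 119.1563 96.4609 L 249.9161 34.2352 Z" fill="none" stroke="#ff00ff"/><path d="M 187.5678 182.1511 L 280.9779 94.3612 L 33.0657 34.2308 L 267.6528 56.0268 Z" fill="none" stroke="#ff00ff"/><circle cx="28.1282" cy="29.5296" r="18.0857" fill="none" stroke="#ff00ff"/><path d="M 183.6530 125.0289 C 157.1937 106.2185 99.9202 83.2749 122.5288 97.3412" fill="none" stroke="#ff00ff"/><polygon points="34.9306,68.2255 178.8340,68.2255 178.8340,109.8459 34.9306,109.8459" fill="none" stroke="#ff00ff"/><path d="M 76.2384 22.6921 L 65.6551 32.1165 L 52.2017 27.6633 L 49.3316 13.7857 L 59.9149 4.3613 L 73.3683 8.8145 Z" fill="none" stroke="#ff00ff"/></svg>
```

; Generated by LaserGRBL
G21
G90
G0 X255.4520 Y98.8226
M4 S256
G01 X119.1563 Y95.4717 F3000
G01 X249.9161 Y157.6974 F3000
G01 X255.4520 Y98.8226 F3000
M5
G0 X187.5678 Y9.7815
M4 S256
G01 X280.9779 Y97.5714 F3000
G01 X33.0657 Y157.7018 F3000
G01 X267.6528 Y135.9058 F3000
G01 X187.5678 Y9.7815 F3000
M5
G0 X46.2139 Y162.4030
M4 S256
G01 X44.8372 Y169.3241 F3000
G01 X40.9167 Y175.1915 F3000
G01 X35.0493 Y179.1120 F3000
G01 X28.1282 Y180.4887 F3000
G01 X21.2071 Y179.1120 F3000
G01 X15.3397 Y175.1915 F3000
G01 X11.4192 Y169.3241 F3000
G01 X10.0425 Y162.4030 F3000
G01 X11.4192 Y155.4819 F3000
G01 X15.3397 Y149.6145 F3000
G01 X21.2071 Y145.6940 F3000
G01 X28.1282 Y144.3173 F3000
G01 X35.0493 Y145.6940 F3000
G01 X40.9167 Y149.6145 F3000
G01 X44.8372 Y155.4819 F3000
G01 X46.2139 Y162.4030 F3000
M5
G0 X183.6530 Y66.9037
M4 S256
G01 X172.5026 Y74.0710 F3000
G01 X159.7605 Y81.1436 F3000
G01 X146.7240 Y87.6394 F3000
G01 X134.6904 Y93.0763 F3000
G01 X124.9569 Y96.9721 F3000
G01 X118.8206 Y98.8446 F3000
G01 X117.5788 Y98.2118 F3000
G01 X122.5288 Y94.5914 F3000
M5
G0 X34.9306 Y123.7071
M4 S256
G01 X178.8340 Y123.7071 F3000
G01 X178.8340 Y82.0867 F3000
G01 X34.9306 Y82.0867 F3000
G01 X34.9306 Y123.7071 F3000
M5
G0 X76.2384 Y169.2405
M4 S256
G01 X65.6551 Y159.8161 F3000
G01 X52.2017 Y164.2693 F3000
G01 X49.3316 Y178.1469 F3000
G01 X59.9149 Y187.5713 F3000
G01 X73.3683 Y183.1181 F3000
G01 X76.2384 Y169.2405 F3000
M5
G0 X0.0000 Y0.0000

viewBox `0 0 312.8706 191.9326` with mm width/height → 1 unit = 1 mm. Flip: y_m = 191.9326 − y_svg.

**Shape 1** — `<path>` closed polygon, stroke `#ff00ff` → engrave (S256, F3000). Machine vertices: (255.4520,98.8226) → (119.1563,95.4717) → (249.9161,157.6974) → (255.4520,98.8226). Closed: final G1 returns to the first vertex.

**Shape 2** — `<path>` closed polygon, stroke `#ff00ff` → engrave (S256, F3000). Machine vertices: (187.5678,9.7815) → (280.9779,97.5714) → (33.0657,157.7018) → (267.6528,135.9058) → (187.5678,9.7815). Closed: final G1 returns to the first vertex.

**Shape 3** — `<circle>` circle, stroke `#ff00ff` → engrave (S256, F3000). Machine vertices: (46.2139,162.4030) → (44.8372,169.3241) → (40.9167,175.1915) → (35.0493,179.1120) → (28.1282,180.4887) → (21.2071,179.1120) → (15.3397,175.1915) → (11.4192,169.3241) → (10.0425,162.4030) → (11.4192,155.4819) → (15.3397,149.6145) → (21.2071,145.6940) → (28.1282,144.3173) → (35.0493,145.6940) → (40.9167,149.6145) → (44.8372,155.4819) → (46.2139,162.4030). Closed: final G1 returns to the first vertex.

**Shape 4** — `<path>` cubic bezier, stroke `#ff00ff` → engrave (S256, F3000). Control points (SVG): P0=(183.6530,125.0289), P1=(157.1937,106.2185), P2=(99.9202,83.2749), P3=(122.5288,97.3412); sampled at t=k/8. Machine vertices: (183.6530,66.9037) → (172.5026,74.0710) → (159.7605,81.1436) → (146.7240,87.6394) → (134.6904,93.0763) → (124.9569,96.9721) → (118.8206,98.8446) → (117.5788,98.2118) → (122.5288,94.5914). Open path.

**Shape 5** — `<polygon>` rectangle, stroke `#ff00ff` → engrave (S256, F3000). Machine vertices: (34.9306,123.7071) → (178.8340,123.7071) → (178.8340,82.0867) → (34.9306,82.0867) → (34.9306,123.7071). Closed: final G1 returns to the first vertex.

**Shape 6** — `<path>` regular polygon, stroke `#ff00ff` → engrave (S256, F3000). Machine vertices: (76.2384,169.2405) → (65.6551,159.8161) → (52.2017,164.2693) → (49.3316,178.1469) → (59.9149,187.5713) → (73.3683,183.1181) → (76.2384,169.2405). Closed: final G1 returns to the first vertex.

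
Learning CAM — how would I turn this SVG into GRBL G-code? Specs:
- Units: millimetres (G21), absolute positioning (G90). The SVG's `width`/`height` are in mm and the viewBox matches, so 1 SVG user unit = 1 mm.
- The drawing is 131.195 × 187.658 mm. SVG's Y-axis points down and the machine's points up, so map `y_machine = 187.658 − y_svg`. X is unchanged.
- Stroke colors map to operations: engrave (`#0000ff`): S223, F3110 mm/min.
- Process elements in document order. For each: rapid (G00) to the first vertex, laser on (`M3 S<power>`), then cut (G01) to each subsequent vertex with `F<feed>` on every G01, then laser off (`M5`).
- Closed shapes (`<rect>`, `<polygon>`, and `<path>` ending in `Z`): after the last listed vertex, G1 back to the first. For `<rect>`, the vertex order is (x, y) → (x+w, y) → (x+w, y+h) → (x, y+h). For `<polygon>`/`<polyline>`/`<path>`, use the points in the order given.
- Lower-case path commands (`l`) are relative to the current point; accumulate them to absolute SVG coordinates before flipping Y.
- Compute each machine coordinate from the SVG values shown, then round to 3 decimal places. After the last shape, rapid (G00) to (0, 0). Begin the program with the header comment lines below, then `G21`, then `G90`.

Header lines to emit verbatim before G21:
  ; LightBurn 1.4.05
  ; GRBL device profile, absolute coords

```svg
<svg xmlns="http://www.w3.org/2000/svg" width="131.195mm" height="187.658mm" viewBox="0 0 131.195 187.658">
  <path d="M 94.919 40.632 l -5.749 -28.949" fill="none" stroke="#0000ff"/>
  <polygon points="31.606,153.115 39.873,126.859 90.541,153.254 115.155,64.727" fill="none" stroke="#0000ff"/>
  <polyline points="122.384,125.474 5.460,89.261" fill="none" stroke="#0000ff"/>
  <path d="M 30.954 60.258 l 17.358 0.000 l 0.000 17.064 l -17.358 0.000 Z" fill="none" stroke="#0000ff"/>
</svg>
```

Since the viewBox matches the mm dimensions, user units are millimetres directly. The only transform is the Y-flip y_m = 187.658 − y_svg.

Shape 1 is a line segment drawn with `<path>`. Its stroke #0000ff means engrave at S223, F3110. After flipping Y the toolpath is (94.919,147.026) → (89.170,175.975).

Shape 2 is a closed polygon drawn with `<polygon>`. Its stroke #0000ff means engrave at S223, F3110. After flipping Y the toolpath is (31.606,34.543) → (39.873,60.799) → (90.541,34.404) → (115.155,122.931) → (31.606,34.543), returning to the start.

Shape 3 is a line segment drawn with `<polyline>`. Its stroke #0000ff means engrave at S223, F3110. After flipping Y the toolpath is (122.384,62.184) → (5.460,98.397).

Shape 4 is a rectangle drawn with `<path>`. Its stroke #0000ff means engrave at S223, F3110. After flipping Y the toolpath is (30.954,127.400) → (48.312,127.400) → (48.312,110.336) → (30.954,110.336) → (30.954,127.400), returning to the start.

; LightBurn 1.4.05
; GRBL device profile, absolute coords
G21
G90
G00 X94.919 Y147.026
M3 S223
G01 X89.170 Y175.975 F3110
M5
G00 X31.606 Y34.543
M3 S223
G01 X39.873 Y60.799 F3110
G01 X90.541 Y34.404 F3110
G01 X115.155 Y122.931 F3110
G01 X31.606 Y34.543 F3110
M5
G00 X122.384 Y62.184
M3 S223
G01 X5.460 Y98.397 F3110
M5
G00 X30.954 Y127.400
M3 S223
G01 X48.312 Y127.400 F3110
G01 X48.312 Y110.336 F3110
G01 X30.954 Y110.336 F3110
G01 X30.954 Y127.400 F3110
M5
G00 X0.000 Y0.000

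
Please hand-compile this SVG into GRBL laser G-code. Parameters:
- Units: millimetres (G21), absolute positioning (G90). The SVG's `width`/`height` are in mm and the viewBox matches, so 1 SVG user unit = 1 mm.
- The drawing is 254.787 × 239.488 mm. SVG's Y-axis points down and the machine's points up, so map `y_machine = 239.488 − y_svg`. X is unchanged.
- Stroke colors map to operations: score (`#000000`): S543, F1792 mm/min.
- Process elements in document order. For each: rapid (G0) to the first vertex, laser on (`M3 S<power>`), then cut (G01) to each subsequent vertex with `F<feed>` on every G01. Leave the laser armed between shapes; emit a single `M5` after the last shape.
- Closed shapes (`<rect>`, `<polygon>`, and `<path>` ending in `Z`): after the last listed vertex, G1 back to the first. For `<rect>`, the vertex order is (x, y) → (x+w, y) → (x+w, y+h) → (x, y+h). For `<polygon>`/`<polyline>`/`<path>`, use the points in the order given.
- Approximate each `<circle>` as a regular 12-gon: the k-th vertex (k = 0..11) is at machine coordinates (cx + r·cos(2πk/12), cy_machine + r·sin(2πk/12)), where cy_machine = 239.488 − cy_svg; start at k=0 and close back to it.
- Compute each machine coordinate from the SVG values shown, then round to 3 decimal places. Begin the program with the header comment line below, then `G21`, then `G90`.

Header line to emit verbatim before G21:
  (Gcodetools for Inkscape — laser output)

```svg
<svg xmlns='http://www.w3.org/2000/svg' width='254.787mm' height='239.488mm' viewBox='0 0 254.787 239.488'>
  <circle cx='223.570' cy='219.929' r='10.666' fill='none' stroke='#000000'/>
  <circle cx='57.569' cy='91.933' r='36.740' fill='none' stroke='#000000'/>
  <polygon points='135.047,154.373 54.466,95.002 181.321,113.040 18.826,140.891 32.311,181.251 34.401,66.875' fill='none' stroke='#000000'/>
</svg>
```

(Gcodetools for Inkscape — laser output)
G21
G90
G0 X234.236 Y19.559
M3 S543
G01 X232.807 Y24.892 F1792
G01 X228.903 Y28.796 F1792
G01 X223.570 Y30.225 F1792
G01 X218.237 Y28.796 F1792
G01 X214.333 Y24.892 F1792
G01 X212.904 Y19.559 F1792
G01 X214.333 Y14.226 F1792
G01 X218.237 Y10.322 F1792
G01 X223.570 Y8.893 F1792
G01 X228.903 Y10.322 F1792
G01 X232.807 Y14.226 F1792
G01 X234.236 Y19.559 F1792
G0 X94.309 Y147.555
M3 S543
G01 X89.387 Y165.925 F1792
G01 X75.939 Y179.373 F1792
G01 X57.569 Y184.295 F1792
G01 X39.199 Y179.373 F1792
G01 X25.751 Y165.925 F1792
G01 X20.829 Y147.555 F1792
G01 X25.751 Y129.185 F1792
G01 X39.199 Y115.737 F1792
G01 X57.569 Y110.815 F1792
G01 X75.939 Y115.737 F1792
G01 X89.387 Y129.185 F1792
G01 X94.309 Y147.555 F1792
G0 X135.047 Y85.115
M3 S543
G01 X54.466 Y144.486 F1792
G01 X181.321 Y126.448 F1792
G01 X18.826 Y98.597 F1792
G01 X32.311 Y58.237 F1792
G01 X34.401 Y172.613 F1792
G01 X135.047 Y85.115 F1792
M5

Since the viewBox matches the mm dimensions, user units are millimetres directly. The only transform is the Y-flip y_m = 239.488 − y_svg.

Shape 1 is a circle drawn with `<circle>`. Its stroke #000000 means score at S543, F1792. After flipping Y the toolpath is (234.236,19.559) → (232.807,24.892) → (228.903,28.796) → (223.570,30.225) → (218.237,28.796) → (214.333,24.892) → (212.904,19.559) → (214.333,14.226) → (218.237,10.322) → (223.570,8.893) → (228.903,10.322) → (232.807,14.226) → (234.236,19.559), returning to the start.

Shape 2 is a circle drawn with `<circle>`. Its stroke #000000 means score at S543, F1792. After flipping Y the toolpath is (94.309,147.555) → (89.387,165.925) → (75.939,179.373) → (57.569,184.295) → (39.199,179.373) → (25.751,165.925) → (20.829,147.555) → (25.751,129.185) → (39.199,115.737) → (57.569,110.815) → (75.939,115.737) → (89.387,129.185) → (94.309,147.555), returning to the start.

Shape 3 is a closed polygon drawn with `<polygon>`. Its stroke #000000 means score at S543, F1792. After flipping Y the toolpath is (135.047,85.115) → (54.466,144.486) → (181.321,126.448) → (18.826,98.597) → (32.311,58.237) → (34.401,172.613) → (135.047,85.115), returning to the start.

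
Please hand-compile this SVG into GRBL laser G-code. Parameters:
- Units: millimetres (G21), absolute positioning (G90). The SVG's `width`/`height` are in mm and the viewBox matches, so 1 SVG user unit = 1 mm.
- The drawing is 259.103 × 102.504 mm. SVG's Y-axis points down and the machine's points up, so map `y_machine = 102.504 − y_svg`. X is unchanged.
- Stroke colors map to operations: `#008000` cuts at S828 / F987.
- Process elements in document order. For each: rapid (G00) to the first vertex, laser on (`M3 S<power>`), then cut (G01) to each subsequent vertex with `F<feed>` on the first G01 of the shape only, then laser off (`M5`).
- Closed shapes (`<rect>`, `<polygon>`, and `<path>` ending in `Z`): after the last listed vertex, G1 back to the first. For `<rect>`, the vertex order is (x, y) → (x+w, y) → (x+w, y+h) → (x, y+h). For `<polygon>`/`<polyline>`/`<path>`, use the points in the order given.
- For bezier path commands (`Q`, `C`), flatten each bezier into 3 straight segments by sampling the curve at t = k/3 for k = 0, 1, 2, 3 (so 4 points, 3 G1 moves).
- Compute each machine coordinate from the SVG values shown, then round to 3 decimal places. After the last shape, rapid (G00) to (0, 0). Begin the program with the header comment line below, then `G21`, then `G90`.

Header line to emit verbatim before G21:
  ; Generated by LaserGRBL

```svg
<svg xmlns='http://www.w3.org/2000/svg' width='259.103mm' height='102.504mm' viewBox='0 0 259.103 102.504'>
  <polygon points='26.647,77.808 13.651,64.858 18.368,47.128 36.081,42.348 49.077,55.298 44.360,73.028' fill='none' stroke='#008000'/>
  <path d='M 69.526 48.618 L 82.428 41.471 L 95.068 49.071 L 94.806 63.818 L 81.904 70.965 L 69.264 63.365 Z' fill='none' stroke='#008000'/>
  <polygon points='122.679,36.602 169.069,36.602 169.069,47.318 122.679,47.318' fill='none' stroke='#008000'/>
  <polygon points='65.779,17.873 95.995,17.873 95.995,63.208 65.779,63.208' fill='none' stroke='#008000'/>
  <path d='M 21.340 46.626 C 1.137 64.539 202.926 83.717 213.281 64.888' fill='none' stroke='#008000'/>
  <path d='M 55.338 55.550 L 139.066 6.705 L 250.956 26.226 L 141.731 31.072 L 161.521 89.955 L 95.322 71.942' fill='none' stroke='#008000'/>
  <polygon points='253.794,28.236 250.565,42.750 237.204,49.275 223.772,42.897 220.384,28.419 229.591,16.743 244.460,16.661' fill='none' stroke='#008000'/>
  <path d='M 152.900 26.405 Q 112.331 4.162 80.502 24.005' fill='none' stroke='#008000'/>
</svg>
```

1 u = 1 mm; y_m = 102.504 − y.

[1] `<polygon>` regular polygon, #008000→cut S828 F987: (26.647,24.696) → (13.651,37.646) → (18.368,55.376) → (36.081,60.156) → (49.077,47.206) → (44.360,29.476) → (26.647,24.696) (closed)

[2] `<path>` regular polygon, #008000→cut S828 F987: (69.526,53.886) → (82.428,61.033) → (95.068,53.433) → (94.806,38.686) → (81.904,31.539) → (69.264,39.139) → (69.526,53.886) (closed)

[3] `<polygon>` rectangle, #008000→cut S828 F987: (122.679,65.902) → (169.069,65.902) → (169.069,55.186) → (122.679,55.186) → (122.679,65.902) (closed)

[4] `<polygon>` rectangle, #008000→cut S828 F987: (65.779,84.631) → (95.995,84.631) → (95.995,39.296) → (65.779,39.296) → (65.779,84.631) (closed)

[5] `<path>` cubic bezier, #008000→cut S828 F987: (21.340,55.878) → (59.822,38.998) → (154.427,30.001) → (213.281,37.616)

[6] `<path>` open polyline, #008000→cut S828 F987: (55.338,46.954) → (139.066,95.799) → (250.956,76.278) → (141.731,71.432) → (161.521,12.549) → (95.322,30.562)

[7] `<polygon>` regular polygon, #008000→cut S828 F987: (253.794,74.268) → (250.565,59.754) → (237.204,53.229) → (223.772,59.607) → (220.384,74.085) → (229.591,85.761) → (244.460,85.843) → (253.794,74.268) (closed)

[8] `<path>` quadratic bezier, #008000→cut S828 F987: (152.900,76.099) → (126.825,86.251) → (102.692,87.051) → (80.502,78.499)

; Generated by LaserGRBL
G21
G90
G00 X26.647 Y24.696
M3 S828
G01 X13.651 Y37.646 F987
G01 X18.368 Y55.376
G01 X36.081 Y60.156
G01 X49.077 Y47.206
G01 X44.360 Y29.476
G01 X26.647 Y24.696
M5
G00 X69.526 Y53.886
M3 S828
G01 X82.428 Y61.033 F987
G01 X95.068 Y53.433
G01 X94.806 Y38.686
G01 X81.904 Y31.539
G01 X69.264 Y39.139
G01 X69.526 Y53.886
M5
G00 X122.679 Y65.902
M3 S828
G01 X169.069 Y65.902 F987
G01 X169.069 Y55.186
G01 X122.679 Y55.186
G01 X122.679 Y65.902
M5
G00 X65.779 Y84.631
M3 S828
G01 X95.995 Y84.631 F987
G01 X95.995 Y39.296
G01 X65.779 Y39.296
G01 X65.779 Y84.631
M5
G00 X21.340 Y55.878
M3 S828
G01 X59.822 Y38.998 F987
G01 X154.427 Y30.001
G01 X213.281 Y37.616
M5
G00 X55.338 Y46.954
M3 S828
G01 X139.066 Y95.799 F987
G01 X250.956 Y76.278
G01 X141.731 Y71.432
G01 X161.521 Y12.549
G01 X95.322 Y30.562
M5
G00 X253.794 Y74.268
M3 S828
G01 X250.565 Y59.754 F987
G01 X237.204 Y53.229
G01 X223.772 Y59.607
G01 X220.384 Y74.085
G01 X229.591 Y85.761
G01 X244.460 Y85.843
G01 X253.794 Y74.268
M5
G00 X152.900 Y76.099
M3 S828
G01 X126.825 Y86.251 F987
G01 X102.692 Y87.051
G01 X80.502 Y78.499
M5
G00 X0.000 Y0.000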